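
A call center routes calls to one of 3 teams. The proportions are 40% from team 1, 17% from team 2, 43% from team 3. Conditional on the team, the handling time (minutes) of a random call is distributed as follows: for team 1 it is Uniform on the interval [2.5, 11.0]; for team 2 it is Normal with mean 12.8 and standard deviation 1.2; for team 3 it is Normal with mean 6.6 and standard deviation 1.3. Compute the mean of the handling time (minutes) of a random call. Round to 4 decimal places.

7.7140

Component means — 1: 6.75; 2: 12.8; 3: 6.6.
E[X] = 0.4·6.75 + 0.17·12.8 + 0.43·6.6 = 7.714.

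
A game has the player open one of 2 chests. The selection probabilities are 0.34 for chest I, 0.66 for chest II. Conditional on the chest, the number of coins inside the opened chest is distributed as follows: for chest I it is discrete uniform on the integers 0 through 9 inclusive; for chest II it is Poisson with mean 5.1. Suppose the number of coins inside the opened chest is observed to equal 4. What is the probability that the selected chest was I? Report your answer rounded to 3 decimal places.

0.231

Likelihoods P(X=4 | ·): I: 0.1; II: 0.171857.
Posterior ∝ prior × likelihood. Numerator for I: 0.34·0.1 = 0.034.
Normalizing constant: 0.34·0.1 + 0.66·0.171857 = 0.147426.
P(I | observation) = 0.034 / 0.147426 = 0.230625.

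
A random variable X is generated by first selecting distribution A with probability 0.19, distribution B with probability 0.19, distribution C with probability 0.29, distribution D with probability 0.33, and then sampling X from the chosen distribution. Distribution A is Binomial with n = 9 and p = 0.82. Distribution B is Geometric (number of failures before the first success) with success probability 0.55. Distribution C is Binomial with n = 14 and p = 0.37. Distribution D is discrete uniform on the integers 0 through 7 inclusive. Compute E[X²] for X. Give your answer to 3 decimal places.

25.513

For each component E[X²] = Var + (mean)², giving A: 55.7928; B: 2.15702; C: 30.0958; D: 17.5.
Overall E[X²] = 0.19·55.7928 + 0.19·2.15702 + 0.29·30.0958 + 0.33·17.5 = 25.5132.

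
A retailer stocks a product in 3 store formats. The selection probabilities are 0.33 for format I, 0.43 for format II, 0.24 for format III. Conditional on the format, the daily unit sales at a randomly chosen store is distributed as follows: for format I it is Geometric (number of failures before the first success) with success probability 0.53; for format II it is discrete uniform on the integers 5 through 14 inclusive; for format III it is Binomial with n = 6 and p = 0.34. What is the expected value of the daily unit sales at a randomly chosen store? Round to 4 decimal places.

4.8672

Component means — I: 0.886792; II: 9.5; III: 2.04.
E[X] = 0.33·0.886792 + 0.43·9.5 + 0.24·2.04 = 4.86724.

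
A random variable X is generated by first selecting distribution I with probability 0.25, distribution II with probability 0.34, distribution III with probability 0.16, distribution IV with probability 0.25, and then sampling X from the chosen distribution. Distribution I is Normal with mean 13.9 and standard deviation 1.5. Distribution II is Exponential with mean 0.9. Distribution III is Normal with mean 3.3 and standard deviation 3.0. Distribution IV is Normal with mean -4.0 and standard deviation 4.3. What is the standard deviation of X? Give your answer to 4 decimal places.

Per component, I: μ=13.9, E[X²]=195.46; II: μ=0.9, E[X²]=1.62; III: μ=3.3, E[X²]=19.89; IV: μ=-4, E[X²]=34.49.
E[X] = 0.25·13.9 + 0.34·0.9 + 0.16·3.3 + 0.25·-4 = 3.309.
E[X²] = 0.25·195.46 + 0.34·1.62 + 0.16·19.89 + 0.25·34.49 = 61.2207.
Var(X) = E[X²] − (E[X])² = 61.2207 − 10.9495 = 50.2712.
SD(X) = √50.2712 = 7.09022.

7.0902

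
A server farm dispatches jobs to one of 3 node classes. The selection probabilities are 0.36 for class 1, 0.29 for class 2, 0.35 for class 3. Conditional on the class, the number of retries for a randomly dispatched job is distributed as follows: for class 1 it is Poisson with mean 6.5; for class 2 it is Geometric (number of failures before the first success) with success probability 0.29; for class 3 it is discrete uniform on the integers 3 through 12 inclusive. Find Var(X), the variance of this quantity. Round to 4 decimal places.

12.1059

Per component, 1: μ=6.5, E[X²]=48.75; 2: μ=2.44828, E[X²]=14.4364; 3: μ=7.5, E[X²]=64.5.
E[X] = 0.36·6.5 + 0.29·2.44828 + 0.35·7.5 = 5.675.
E[X²] = 0.36·48.75 + 0.29·14.4364 + 0.35·64.5 = 44.3116.
Var(X) = E[X²] − (E[X])² = 44.3116 − 32.2056 = 12.1059.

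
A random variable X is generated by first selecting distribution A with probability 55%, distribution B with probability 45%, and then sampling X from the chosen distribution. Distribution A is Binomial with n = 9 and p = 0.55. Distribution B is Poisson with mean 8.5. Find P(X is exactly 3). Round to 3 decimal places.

0.073

Conditional on each component, P(X = 3): A: 0.116049; B: 0.0208258.
By total probability, P(X = 3) = 0.55·0.116049 + 0.45·0.0208258 = 0.0731987.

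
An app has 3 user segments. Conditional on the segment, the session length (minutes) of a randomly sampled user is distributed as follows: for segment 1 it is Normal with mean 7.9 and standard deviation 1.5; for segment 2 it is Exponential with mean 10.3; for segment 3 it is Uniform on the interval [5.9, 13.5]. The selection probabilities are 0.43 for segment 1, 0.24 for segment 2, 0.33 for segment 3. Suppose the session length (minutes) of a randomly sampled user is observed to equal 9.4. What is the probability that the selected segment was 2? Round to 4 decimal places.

Likelihoods f(9.4 | ·): 1: 0.161314; 2: 0.0389777; 3: 0.131579.
Posterior ∝ prior × likelihood. Numerator for 2: 0.24·0.0389777 = 0.00935465.
Normalizing constant: 0.43·0.161314 + 0.24·0.0389777 + 0.33·0.131579 = 0.122141.
P(2 | observation) = 0.00935465 / 0.122141 = 0.0765892.

0.0766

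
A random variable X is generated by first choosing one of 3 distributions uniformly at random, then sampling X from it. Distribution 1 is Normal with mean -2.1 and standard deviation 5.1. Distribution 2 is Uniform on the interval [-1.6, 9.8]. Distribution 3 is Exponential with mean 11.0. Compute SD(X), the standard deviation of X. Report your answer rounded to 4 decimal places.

9.0134

Per component, 1: μ=-2.1, E[X²]=30.42; 2: μ=4.1, E[X²]=27.64; 3: μ=11, E[X²]=242.
E[X] = 0.333333·-2.1 + 0.333333·4.1 + 0.333333·11 = 4.33333.
E[X²] = 0.333333·30.42 + 0.333333·27.64 + 0.333333·242 = 100.02.
Var(X) = E[X²] − (E[X])² = 100.02 − 18.7778 = 81.2422.
SD(X) = √81.2422 = 9.01345.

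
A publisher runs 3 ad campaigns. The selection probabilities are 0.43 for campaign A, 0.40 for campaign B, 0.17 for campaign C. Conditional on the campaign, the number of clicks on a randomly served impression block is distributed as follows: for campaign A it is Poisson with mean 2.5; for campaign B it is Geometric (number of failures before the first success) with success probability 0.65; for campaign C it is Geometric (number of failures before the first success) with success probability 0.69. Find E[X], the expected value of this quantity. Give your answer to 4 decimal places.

1.3668

Component means — A: 2.5; B: 0.538462; C: 0.449275.
E[X] = 0.43·2.5 + 0.4·0.538462 + 0.17·0.449275 = 1.36676.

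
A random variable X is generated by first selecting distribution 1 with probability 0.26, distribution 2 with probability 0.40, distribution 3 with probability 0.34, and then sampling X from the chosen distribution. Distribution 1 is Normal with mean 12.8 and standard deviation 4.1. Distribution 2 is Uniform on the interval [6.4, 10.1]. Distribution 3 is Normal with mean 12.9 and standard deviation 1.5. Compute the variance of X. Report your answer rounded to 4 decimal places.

10.6865

Per component, 1: μ=12.8, E[X²]=180.65; 2: μ=8.25, E[X²]=69.2033; 3: μ=12.9, E[X²]=168.66.
E[X] = 0.26·12.8 + 0.4·8.25 + 0.34·12.9 = 11.014.
E[X²] = 0.26·180.65 + 0.4·69.2033 + 0.34·168.66 = 131.995.
Var(X) = E[X²] − (E[X])² = 131.995 − 121.308 = 10.6865.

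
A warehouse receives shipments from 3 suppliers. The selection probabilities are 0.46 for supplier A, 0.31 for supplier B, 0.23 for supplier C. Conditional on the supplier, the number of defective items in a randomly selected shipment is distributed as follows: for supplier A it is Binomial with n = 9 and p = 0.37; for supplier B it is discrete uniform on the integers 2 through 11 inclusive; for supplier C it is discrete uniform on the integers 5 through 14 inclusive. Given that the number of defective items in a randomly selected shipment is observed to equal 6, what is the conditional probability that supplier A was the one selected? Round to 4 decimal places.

0.3146

Likelihoods P(X=6 | ·): A: 0.0538904; B: 0.1; C: 0.1.
Posterior ∝ prior × likelihood. Numerator for A: 0.46·0.0538904 = 0.0247896.
Normalizing constant: 0.46·0.0538904 + 0.31·0.1 + 0.23·0.1 = 0.0787896.
P(A | observation) = 0.0247896 / 0.0787896 = 0.31463.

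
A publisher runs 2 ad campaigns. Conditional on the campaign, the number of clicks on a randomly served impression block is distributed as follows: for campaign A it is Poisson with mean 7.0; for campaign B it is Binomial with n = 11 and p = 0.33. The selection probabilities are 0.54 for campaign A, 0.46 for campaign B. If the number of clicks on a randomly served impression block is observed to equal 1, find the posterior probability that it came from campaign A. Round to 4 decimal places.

0.1017

Likelihoods P(X=1 | ·): A: 0.00638317; B: 0.066169.
Posterior ∝ prior × likelihood. Numerator for A: 0.54·0.00638317 = 0.00344691.
Normalizing constant: 0.54·0.00638317 + 0.46·0.066169 = 0.0338847.
P(A | observation) = 0.00344691 / 0.0338847 = 0.101725.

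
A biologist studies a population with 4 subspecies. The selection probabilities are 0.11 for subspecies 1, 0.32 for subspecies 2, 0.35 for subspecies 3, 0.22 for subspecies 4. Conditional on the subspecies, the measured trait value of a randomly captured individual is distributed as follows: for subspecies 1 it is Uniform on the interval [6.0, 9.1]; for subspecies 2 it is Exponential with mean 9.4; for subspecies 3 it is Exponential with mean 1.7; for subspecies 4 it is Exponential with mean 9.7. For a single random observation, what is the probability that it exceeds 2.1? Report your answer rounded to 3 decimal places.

Conditional on each subspecies, P(X > 2.1): 1: 1; 2: 0.799791; 3: 0.290749; 4: 0.805337.
By total probability, P(X > 2.1) = 0.11·1 + 0.32·0.799791 + 0.35·0.290749 + 0.22·0.805337 = 0.64487.

0.645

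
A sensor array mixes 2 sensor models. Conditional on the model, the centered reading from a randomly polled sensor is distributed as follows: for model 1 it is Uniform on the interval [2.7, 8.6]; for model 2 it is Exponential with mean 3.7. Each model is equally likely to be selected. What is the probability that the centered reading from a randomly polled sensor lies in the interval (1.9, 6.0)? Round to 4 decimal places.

Conditional on each model, P(1.9 < X < 6.0): 1: 0.559322; 2: 0.400811.
By total probability, P(1.9 < X < 6.0) = 0.5·0.559322 + 0.5·0.400811 = 0.480067.

0.4801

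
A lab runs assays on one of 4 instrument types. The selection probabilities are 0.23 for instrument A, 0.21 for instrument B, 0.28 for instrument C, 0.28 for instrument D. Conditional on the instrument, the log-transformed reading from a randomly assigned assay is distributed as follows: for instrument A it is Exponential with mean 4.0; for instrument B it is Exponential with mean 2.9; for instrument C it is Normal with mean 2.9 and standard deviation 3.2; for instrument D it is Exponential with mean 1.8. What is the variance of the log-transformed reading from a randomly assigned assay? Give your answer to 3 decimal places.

9.835

Per component, A: μ=4, E[X²]=32; B: μ=2.9, E[X²]=16.82; C: μ=2.9, E[X²]=18.65; D: μ=1.8, E[X²]=6.48.
E[X] = 0.23·4 + 0.21·2.9 + 0.28·2.9 + 0.28·1.8 = 2.845.
E[X²] = 0.23·32 + 0.21·16.82 + 0.28·18.65 + 0.28·6.48 = 17.9286.
Var(X) = E[X²] − (E[X])² = 17.9286 − 8.09403 = 9.83458.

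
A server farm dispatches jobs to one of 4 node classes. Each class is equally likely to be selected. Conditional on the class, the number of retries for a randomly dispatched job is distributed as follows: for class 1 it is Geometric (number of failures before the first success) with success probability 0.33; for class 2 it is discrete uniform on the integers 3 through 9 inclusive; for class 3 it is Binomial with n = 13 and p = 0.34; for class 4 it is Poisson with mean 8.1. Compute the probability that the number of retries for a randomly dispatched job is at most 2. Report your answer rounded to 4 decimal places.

0.2100

Conditional on each class, P(X ≤ 2): 1: 0.699237; 2: 0; 3: 0.128038; 4: 0.0127198.
By total probability, P(X ≤ 2) = 0.25·0.699237 + 0.25·0 + 0.25·0.128038 + 0.25·0.0127198 = 0.209999.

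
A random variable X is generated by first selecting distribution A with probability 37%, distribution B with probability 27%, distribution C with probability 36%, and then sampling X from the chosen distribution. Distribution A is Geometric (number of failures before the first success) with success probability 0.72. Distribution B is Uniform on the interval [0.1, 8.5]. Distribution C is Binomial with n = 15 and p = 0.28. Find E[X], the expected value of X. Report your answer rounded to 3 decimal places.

Component means — A: 0.388889; B: 4.3; C: 4.2.
E[X] = 0.37·0.388889 + 0.27·4.3 + 0.36·4.2 = 2.81689.

2.817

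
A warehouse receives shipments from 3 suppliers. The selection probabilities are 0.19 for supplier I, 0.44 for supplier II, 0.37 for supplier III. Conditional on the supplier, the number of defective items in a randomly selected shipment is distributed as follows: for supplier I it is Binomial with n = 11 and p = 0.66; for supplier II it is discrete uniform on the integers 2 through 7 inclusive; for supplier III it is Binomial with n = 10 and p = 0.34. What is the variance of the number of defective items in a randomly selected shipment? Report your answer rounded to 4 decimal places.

4.4639

Per component, I: μ=7.26, E[X²]=55.176; II: μ=4.5, E[X²]=23.1667; III: μ=3.4, E[X²]=13.804.
E[X] = 0.19·7.26 + 0.44·4.5 + 0.37·3.4 = 4.6174.
E[X²] = 0.19·55.176 + 0.44·23.1667 + 0.37·13.804 = 25.7843.
Var(X) = E[X²] − (E[X])² = 25.7843 − 21.3204 = 4.46387.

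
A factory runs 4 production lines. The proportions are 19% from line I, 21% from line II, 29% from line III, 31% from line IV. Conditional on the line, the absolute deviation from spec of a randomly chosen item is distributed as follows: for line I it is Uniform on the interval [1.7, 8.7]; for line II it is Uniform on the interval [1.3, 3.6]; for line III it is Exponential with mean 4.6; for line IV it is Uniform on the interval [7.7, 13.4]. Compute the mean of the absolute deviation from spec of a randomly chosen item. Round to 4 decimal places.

Component means — I: 5.2; II: 2.45; III: 4.6; IV: 10.55.
E[X] = 0.19·5.2 + 0.21·2.45 + 0.29·4.6 + 0.31·10.55 = 6.107.

6.1070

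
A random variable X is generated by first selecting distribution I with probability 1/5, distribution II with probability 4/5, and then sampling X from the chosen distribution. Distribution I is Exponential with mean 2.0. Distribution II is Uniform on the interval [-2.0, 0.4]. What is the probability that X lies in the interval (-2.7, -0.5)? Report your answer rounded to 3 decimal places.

0.500

Conditional on each component, P(-2.7 < X < -0.5): I: 0; II: 0.625.
By total probability, P(-2.7 < X < -0.5) = 0.2·0 + 0.8·0.625 = 0.5.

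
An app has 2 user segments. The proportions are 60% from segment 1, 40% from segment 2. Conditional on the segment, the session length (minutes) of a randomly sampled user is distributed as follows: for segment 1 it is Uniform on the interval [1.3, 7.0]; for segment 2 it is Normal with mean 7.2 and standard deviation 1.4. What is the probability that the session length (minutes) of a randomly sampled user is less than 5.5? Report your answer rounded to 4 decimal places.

Conditional on each segment, P(X < 5.5): 1: 0.736842; 2: 0.112319.
By total probability, P(X < 5.5) = 0.6·0.736842 + 0.4·0.112319 = 0.487033.

0.4870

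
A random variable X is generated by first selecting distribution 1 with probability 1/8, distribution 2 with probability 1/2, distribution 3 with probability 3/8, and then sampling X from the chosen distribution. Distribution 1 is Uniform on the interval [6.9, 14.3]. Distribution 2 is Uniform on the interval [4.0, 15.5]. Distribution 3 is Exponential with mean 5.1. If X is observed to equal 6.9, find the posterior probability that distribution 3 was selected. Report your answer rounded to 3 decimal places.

Likelihoods f(6.9 | ·): 1: 0.135135; 2: 0.0869565; 3: 0.0506821.
Posterior ∝ prior × likelihood. Numerator for 3: 0.375·0.0506821 = 0.0190058.
Normalizing constant: 0.125·0.135135 + 0.5·0.0869565 + 0.375·0.0506821 = 0.079376.
P(3 | observation) = 0.0190058 / 0.079376 = 0.23944.

0.239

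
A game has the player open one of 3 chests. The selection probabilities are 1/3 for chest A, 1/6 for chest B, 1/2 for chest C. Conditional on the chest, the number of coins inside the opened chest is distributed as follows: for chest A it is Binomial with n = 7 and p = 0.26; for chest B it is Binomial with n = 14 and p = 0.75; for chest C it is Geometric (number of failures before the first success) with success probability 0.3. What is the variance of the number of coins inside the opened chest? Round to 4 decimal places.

Per component, A: μ=1.82, E[X²]=4.6592; B: μ=10.5, E[X²]=112.875; C: μ=2.33333, E[X²]=13.2222.
E[X] = 0.333333·1.82 + 0.166667·10.5 + 0.5·2.33333 = 3.52333.
E[X²] = 0.333333·4.6592 + 0.166667·112.875 + 0.5·13.2222 = 26.9767.
Var(X) = E[X²] − (E[X])² = 26.9767 − 12.4139 = 14.5628.

14.5628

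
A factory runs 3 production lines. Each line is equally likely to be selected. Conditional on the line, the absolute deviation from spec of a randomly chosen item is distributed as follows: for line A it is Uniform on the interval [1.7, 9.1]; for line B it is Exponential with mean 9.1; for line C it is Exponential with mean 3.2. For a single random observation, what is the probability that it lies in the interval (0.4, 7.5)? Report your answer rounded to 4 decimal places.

0.6962

Conditional on each line, P(0.4 < X < 7.5): A: 0.783784; B: 0.5184; C: 0.78653.
By total probability, P(0.4 < X < 7.5) = 0.333333·0.783784 + 0.333333·0.5184 + 0.333333·0.78653 = 0.696238.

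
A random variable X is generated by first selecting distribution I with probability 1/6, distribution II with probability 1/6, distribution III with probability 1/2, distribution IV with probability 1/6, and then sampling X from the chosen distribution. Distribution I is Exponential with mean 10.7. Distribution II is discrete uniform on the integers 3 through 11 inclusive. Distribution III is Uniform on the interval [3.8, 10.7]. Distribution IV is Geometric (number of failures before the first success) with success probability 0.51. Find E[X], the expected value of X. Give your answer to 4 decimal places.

6.7351

Component means — I: 10.7; II: 7; III: 7.25; IV: 0.960784.
E[X] = 0.166667·10.7 + 0.166667·7 + 0.5·7.25 + 0.166667·0.960784 = 6.73513.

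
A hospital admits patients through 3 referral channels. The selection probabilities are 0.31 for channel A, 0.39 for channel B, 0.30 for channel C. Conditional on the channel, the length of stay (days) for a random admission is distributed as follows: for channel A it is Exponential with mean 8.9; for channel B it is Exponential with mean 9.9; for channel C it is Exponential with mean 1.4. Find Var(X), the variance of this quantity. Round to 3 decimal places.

77.172

Per component, A: μ=8.9, E[X²]=158.42; B: μ=9.9, E[X²]=196.02; C: μ=1.4, E[X²]=3.92.
E[X] = 0.31·8.9 + 0.39·9.9 + 0.3·1.4 = 7.04.
E[X²] = 0.31·158.42 + 0.39·196.02 + 0.3·3.92 = 126.734.
Var(X) = E[X²] − (E[X])² = 126.734 − 49.5616 = 77.1724.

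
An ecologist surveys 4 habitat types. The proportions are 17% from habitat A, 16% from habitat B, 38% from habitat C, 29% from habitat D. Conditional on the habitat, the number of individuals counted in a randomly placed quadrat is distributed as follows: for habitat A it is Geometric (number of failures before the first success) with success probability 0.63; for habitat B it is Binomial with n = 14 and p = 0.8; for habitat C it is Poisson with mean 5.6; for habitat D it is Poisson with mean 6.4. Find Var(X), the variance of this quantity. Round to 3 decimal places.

13.900

Per component, A: μ=0.587302, E[X²]=1.27715; B: μ=11.2, E[X²]=127.68; C: μ=5.6, E[X²]=36.96; D: μ=6.4, E[X²]=47.36.
E[X] = 0.17·0.587302 + 0.16·11.2 + 0.38·5.6 + 0.29·6.4 = 5.87584.
E[X²] = 0.17·1.27715 + 0.16·127.68 + 0.38·36.96 + 0.29·47.36 = 48.4251.
Var(X) = E[X²] − (E[X])² = 48.4251 − 34.5255 = 13.8996.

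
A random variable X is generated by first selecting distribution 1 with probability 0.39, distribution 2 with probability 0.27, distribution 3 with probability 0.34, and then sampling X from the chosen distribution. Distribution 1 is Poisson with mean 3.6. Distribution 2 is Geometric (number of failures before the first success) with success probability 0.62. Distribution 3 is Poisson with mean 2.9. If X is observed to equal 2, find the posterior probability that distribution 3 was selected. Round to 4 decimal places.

Likelihoods P(X=2 | ·): 1: 0.177058; 2: 0.089528; 3: 0.231373.
Posterior ∝ prior × likelihood. Numerator for 3: 0.34·0.231373 = 0.0786667.
Normalizing constant: 0.39·0.177058 + 0.27·0.089528 + 0.34·0.231373 = 0.171892.
P(3 | observation) = 0.0786667 / 0.171892 = 0.457652.

0.4577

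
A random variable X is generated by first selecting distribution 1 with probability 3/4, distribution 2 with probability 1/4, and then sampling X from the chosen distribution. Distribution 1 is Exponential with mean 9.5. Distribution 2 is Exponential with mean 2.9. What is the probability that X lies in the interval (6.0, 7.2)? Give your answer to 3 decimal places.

Conditional on each component, P(6.0 < X < 7.2): 1: 0.0630995; 2: 0.0428039.
By total probability, P(6.0 < X < 7.2) = 0.75·0.0630995 + 0.25·0.0428039 = 0.0580256.

0.058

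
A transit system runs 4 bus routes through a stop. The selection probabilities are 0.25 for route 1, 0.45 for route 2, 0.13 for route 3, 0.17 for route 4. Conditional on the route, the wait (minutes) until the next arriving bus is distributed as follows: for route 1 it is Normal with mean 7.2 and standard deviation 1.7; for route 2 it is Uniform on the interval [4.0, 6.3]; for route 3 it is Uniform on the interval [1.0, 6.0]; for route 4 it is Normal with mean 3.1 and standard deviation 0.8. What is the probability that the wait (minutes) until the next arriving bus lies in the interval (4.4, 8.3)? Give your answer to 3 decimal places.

Conditional on each route, P(4.4 < X < 8.3): 1: 0.69143; 2: 0.826087; 3: 0.32; 4: 0.0520813.
By total probability, P(4.4 < X < 8.3) = 0.25·0.69143 + 0.45·0.826087 + 0.13·0.32 + 0.17·0.0520813 = 0.59505.

0.595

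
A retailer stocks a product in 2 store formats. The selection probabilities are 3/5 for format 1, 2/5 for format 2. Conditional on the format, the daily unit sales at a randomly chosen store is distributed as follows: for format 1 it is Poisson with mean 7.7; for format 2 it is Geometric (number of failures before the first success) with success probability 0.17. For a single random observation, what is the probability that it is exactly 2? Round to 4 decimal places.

Conditional on each format, P(X = 2): 1: 0.0134241; 2: 0.117113.
By total probability, P(X = 2) = 0.6·0.0134241 + 0.4·0.117113 = 0.0548996.

0.0549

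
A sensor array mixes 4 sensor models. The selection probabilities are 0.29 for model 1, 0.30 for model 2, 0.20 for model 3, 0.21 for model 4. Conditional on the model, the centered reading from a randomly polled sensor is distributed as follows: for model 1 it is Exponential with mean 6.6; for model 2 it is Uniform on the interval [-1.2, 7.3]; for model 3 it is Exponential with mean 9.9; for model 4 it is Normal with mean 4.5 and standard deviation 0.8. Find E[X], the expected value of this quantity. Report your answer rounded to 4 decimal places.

5.7540

Component means — 1: 6.6; 2: 3.05; 3: 9.9; 4: 4.5.
E[X] = 0.29·6.6 + 0.3·3.05 + 0.2·9.9 + 0.21·4.5 = 5.754.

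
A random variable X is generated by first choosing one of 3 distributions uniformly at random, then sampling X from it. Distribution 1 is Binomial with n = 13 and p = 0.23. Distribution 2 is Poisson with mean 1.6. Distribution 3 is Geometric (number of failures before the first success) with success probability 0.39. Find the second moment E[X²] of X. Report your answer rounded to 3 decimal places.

For each component E[X²] = Var + (mean)², giving 1: 11.2424; 2: 4.16; 3: 6.45694.
Overall E[X²] = 0.333333·11.2424 + 0.333333·4.16 + 0.333333·6.45694 = 7.28645.

7.286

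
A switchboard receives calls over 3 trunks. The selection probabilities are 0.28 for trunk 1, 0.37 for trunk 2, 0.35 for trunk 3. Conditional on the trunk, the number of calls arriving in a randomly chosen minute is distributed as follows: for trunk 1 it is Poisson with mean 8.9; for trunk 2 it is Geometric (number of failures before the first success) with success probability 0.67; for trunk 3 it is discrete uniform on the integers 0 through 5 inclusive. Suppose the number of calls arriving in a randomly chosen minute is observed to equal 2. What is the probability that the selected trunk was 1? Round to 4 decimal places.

Likelihoods P(X=2 | ·): 1: 0.00540168; 2: 0.072963; 3: 0.166667.
Posterior ∝ prior × likelihood. Numerator for 1: 0.28·0.00540168 = 0.00151247.
Normalizing constant: 0.28·0.00540168 + 0.37·0.072963 + 0.35·0.166667 = 0.0868421.
P(1 | observation) = 0.00151247 / 0.0868421 = 0.0174163.

0.0174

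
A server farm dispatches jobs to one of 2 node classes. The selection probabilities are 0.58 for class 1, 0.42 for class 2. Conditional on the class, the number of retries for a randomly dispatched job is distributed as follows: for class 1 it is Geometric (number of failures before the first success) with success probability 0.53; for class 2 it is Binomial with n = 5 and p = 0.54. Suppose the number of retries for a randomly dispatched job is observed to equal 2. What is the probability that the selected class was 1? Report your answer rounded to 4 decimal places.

0.3629

Likelihoods P(X=2 | ·): 1: 0.117077; 2: 0.283832.
Posterior ∝ prior × likelihood. Numerator for 1: 0.58·0.117077 = 0.0679047.
Normalizing constant: 0.58·0.117077 + 0.42·0.283832 = 0.187114.
P(1 | observation) = 0.0679047 / 0.187114 = 0.362905.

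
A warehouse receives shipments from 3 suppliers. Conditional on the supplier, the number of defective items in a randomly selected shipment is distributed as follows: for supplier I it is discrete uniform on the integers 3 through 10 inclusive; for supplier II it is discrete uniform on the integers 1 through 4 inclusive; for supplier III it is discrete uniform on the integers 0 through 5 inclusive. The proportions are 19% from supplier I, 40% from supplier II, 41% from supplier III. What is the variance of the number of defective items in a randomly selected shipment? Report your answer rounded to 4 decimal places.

5.1557

Per component, I: μ=6.5, E[X²]=47.5; II: μ=2.5, E[X²]=7.5; III: μ=2.5, E[X²]=9.16667.
E[X] = 0.19·6.5 + 0.4·2.5 + 0.41·2.5 = 3.26.
E[X²] = 0.19·47.5 + 0.4·7.5 + 0.41·9.16667 = 15.7833.
Var(X) = E[X²] − (E[X])² = 15.7833 − 10.6276 = 5.15573.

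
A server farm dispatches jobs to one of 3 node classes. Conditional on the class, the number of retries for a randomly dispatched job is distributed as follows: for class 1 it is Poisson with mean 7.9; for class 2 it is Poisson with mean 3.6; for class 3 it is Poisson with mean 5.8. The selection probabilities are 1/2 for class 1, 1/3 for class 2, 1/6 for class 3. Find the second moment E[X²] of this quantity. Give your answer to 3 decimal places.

For each component E[X²] = Var + (mean)², giving 1: 70.31; 2: 16.56; 3: 39.44.
Overall E[X²] = 0.5·70.31 + 0.333333·16.56 + 0.166667·39.44 = 47.2483.

47.248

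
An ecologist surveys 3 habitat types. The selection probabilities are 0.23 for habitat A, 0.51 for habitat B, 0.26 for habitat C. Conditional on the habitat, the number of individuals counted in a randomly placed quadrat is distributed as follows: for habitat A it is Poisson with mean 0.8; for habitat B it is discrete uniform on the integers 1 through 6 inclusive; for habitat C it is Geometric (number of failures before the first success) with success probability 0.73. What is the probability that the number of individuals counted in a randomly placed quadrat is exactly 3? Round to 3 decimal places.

0.098

Conditional on each habitat, P(X = 3): A: 0.0383427; B: 0.166667; C: 0.0143686.
By total probability, P(X = 3) = 0.23·0.0383427 + 0.51·0.166667 + 0.26·0.0143686 = 0.0975547.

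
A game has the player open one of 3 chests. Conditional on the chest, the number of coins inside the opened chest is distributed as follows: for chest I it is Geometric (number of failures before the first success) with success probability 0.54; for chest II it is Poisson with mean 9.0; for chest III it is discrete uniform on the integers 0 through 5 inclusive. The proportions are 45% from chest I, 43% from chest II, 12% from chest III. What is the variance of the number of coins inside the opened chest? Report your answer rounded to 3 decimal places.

Per component, I: μ=0.851852, E[X²]=2.30316; II: μ=9, E[X²]=90; III: μ=2.5, E[X²]=9.16667.
E[X] = 0.45·0.851852 + 0.43·9 + 0.12·2.5 = 4.55333.
E[X²] = 0.45·2.30316 + 0.43·90 + 0.12·9.16667 = 40.8364.
Var(X) = E[X²] − (E[X])² = 40.8364 − 20.7328 = 20.1036.

20.104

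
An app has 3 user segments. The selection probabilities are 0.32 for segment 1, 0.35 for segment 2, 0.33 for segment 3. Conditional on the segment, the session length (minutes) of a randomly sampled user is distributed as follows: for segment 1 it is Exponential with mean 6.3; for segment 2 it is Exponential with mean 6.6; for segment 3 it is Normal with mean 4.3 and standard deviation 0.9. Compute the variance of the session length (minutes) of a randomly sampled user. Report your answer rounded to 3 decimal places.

29.258

Per component, 1: μ=6.3, E[X²]=79.38; 2: μ=6.6, E[X²]=87.12; 3: μ=4.3, E[X²]=19.3.
E[X] = 0.32·6.3 + 0.35·6.6 + 0.33·4.3 = 5.745.
E[X²] = 0.32·79.38 + 0.35·87.12 + 0.33·19.3 = 62.2626.
Var(X) = E[X²] − (E[X])² = 62.2626 − 33.005 = 29.2576.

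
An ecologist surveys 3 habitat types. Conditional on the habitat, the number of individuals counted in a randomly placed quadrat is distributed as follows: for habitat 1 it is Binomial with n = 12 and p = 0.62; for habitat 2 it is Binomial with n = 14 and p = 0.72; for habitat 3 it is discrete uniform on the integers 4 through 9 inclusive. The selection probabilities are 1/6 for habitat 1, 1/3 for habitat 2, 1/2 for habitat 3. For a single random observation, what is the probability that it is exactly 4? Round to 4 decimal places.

Conditional on each habitat, P(X = 4): 1: 0.031801; 2: 0.000796791; 3: 0.166667.
By total probability, P(X = 4) = 0.166667·0.031801 + 0.333333·0.000796791 + 0.5·0.166667 = 0.0888991.

0.0889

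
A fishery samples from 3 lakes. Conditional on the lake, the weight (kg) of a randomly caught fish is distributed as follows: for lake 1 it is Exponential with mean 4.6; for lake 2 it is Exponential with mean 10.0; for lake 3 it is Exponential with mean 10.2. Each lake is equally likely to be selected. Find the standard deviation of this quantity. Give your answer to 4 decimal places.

Per component, 1: μ=4.6, E[X²]=42.32; 2: μ=10, E[X²]=200; 3: μ=10.2, E[X²]=208.08.
E[X] = 0.333333·4.6 + 0.333333·10 + 0.333333·10.2 = 8.26667.
E[X²] = 0.333333·42.32 + 0.333333·200 + 0.333333·208.08 = 150.133.
Var(X) = E[X²] − (E[X])² = 150.133 − 68.3378 = 81.7956.
SD(X) = √81.7956 = 9.04409.

9.0441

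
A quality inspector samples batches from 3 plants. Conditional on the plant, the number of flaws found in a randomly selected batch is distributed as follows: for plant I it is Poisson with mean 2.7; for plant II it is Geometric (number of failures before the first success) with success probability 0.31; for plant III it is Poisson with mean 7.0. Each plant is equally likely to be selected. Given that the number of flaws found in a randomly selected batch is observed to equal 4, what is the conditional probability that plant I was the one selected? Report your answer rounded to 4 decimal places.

Likelihoods P(X=4 | ·): I: 0.148816; II: 0.0702681; III: 0.0912262.
Posterior ∝ prior × likelihood. Numerator for I: 0.333333·0.148816 = 0.0496052.
Normalizing constant: 0.333333·0.148816 + 0.333333·0.0702681 + 0.333333·0.0912262 = 0.103437.
P(I | observation) = 0.0496052 / 0.103437 = 0.479571.

0.4796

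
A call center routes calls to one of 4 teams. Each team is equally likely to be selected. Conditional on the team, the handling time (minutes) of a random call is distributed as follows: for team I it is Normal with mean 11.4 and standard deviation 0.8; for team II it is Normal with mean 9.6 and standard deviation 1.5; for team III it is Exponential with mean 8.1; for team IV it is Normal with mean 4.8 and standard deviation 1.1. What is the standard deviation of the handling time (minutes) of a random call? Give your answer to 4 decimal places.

Per component, I: μ=11.4, E[X²]=130.6; II: μ=9.6, E[X²]=94.41; III: μ=8.1, E[X²]=131.22; IV: μ=4.8, E[X²]=24.25.
E[X] = 0.25·11.4 + 0.25·9.6 + 0.25·8.1 + 0.25·4.8 = 8.475.
E[X²] = 0.25·130.6 + 0.25·94.41 + 0.25·131.22 + 0.25·24.25 = 95.12.
Var(X) = E[X²] − (E[X])² = 95.12 − 71.8256 = 23.2944.
SD(X) = √23.2944 = 4.82642.

4.8264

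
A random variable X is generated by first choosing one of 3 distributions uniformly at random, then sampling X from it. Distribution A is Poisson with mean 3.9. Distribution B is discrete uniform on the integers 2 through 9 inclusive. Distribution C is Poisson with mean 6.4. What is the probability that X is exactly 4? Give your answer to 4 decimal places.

0.1454

Conditional on each component, P(X = 4): A: 0.195119; B: 0.125; C: 0.116151.
By total probability, P(X = 4) = 0.333333·0.195119 + 0.333333·0.125 + 0.333333·0.116151 = 0.145423.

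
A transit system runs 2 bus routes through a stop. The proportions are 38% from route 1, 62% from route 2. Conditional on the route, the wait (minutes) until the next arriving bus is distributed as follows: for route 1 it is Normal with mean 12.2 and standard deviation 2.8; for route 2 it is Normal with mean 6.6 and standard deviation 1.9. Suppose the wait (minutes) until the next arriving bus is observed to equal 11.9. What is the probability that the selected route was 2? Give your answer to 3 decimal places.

Likelihoods f(11.9 | ·): 1: 0.141664; 2: 0.00429041.
Posterior ∝ prior × likelihood. Numerator for 2: 0.62·0.00429041 = 0.00266005.
Normalizing constant: 0.38·0.141664 + 0.62·0.00429041 = 0.0564923.
P(2 | observation) = 0.00266005 / 0.0564923 = 0.0470869.

0.047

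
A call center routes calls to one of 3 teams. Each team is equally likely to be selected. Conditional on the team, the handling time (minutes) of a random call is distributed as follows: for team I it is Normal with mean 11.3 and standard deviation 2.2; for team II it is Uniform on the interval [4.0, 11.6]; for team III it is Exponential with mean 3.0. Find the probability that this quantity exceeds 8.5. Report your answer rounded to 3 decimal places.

0.455

Conditional on each team, P(X > 8.5): I: 0.898443; II: 0.407895; III: 0.0588165.
By total probability, P(X > 8.5) = 0.333333·0.898443 + 0.333333·0.407895 + 0.333333·0.0588165 = 0.455051.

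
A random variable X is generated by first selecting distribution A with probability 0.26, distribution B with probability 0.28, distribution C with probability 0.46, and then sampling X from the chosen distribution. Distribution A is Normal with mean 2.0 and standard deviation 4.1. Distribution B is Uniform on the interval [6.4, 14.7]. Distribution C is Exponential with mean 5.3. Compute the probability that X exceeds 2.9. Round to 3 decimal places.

0.654

Conditional on each component, P(X > 2.9): A: 0.413126; B: 1; C: 0.578585.
By total probability, P(X > 2.9) = 0.26·0.413126 + 0.28·1 + 0.46·0.578585 = 0.653562.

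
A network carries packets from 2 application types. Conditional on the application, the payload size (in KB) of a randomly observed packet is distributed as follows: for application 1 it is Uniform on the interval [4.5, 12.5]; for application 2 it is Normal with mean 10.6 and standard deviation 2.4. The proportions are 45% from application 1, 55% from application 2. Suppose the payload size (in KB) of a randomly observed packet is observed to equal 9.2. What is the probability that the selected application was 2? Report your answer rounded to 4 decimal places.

0.5782

Likelihoods f(9.2 | ·): 1: 0.125; 2: 0.14022.
Posterior ∝ prior × likelihood. Numerator for 2: 0.55·0.14022 = 0.0771207.
Normalizing constant: 0.45·0.125 + 0.55·0.14022 = 0.133371.
P(2 | observation) = 0.0771207 / 0.133371 = 0.578243.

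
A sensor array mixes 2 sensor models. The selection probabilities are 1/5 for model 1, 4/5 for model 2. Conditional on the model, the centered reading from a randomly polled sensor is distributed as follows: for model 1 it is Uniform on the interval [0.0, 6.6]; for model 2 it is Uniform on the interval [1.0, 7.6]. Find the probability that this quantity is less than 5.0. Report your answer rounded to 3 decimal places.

0.636

Conditional on each model, P(X < 5.0): 1: 0.757576; 2: 0.606061.
By total probability, P(X < 5.0) = 0.2·0.757576 + 0.8·0.606061 = 0.636364.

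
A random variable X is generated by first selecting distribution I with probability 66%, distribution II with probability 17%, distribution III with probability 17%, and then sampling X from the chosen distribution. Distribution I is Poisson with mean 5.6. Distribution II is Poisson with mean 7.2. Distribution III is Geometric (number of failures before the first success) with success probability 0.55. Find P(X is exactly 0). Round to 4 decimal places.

0.0961

Conditional on each component, P(X = 0): I: 0.00369786; II: 0.000746586; III: 0.55.
By total probability, P(X = 0) = 0.66·0.00369786 + 0.17·0.000746586 + 0.17·0.55 = 0.0960675.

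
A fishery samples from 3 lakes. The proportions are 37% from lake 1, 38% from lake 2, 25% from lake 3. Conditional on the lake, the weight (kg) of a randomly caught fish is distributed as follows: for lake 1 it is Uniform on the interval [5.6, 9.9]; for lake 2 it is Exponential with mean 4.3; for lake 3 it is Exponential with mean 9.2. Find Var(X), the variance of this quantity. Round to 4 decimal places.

32.9052

Per component, 1: μ=7.75, E[X²]=61.6033; 2: μ=4.3, E[X²]=36.98; 3: μ=9.2, E[X²]=169.28.
E[X] = 0.37·7.75 + 0.38·4.3 + 0.25·9.2 = 6.8015.
E[X²] = 0.37·61.6033 + 0.38·36.98 + 0.25·169.28 = 79.1656.
Var(X) = E[X²] − (E[X])² = 79.1656 − 46.2604 = 32.9052.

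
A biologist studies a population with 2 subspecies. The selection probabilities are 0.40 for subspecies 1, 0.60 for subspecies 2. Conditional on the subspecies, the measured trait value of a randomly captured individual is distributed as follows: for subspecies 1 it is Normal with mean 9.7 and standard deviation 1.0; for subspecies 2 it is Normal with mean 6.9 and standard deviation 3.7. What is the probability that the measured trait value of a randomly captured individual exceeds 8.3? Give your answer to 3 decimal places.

Conditional on each subspecies, P(X > 8.3): 1: 0.919243; 2: 0.352575.
By total probability, P(X > 8.3) = 0.4·0.919243 + 0.6·0.352575 = 0.579242.

0.579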